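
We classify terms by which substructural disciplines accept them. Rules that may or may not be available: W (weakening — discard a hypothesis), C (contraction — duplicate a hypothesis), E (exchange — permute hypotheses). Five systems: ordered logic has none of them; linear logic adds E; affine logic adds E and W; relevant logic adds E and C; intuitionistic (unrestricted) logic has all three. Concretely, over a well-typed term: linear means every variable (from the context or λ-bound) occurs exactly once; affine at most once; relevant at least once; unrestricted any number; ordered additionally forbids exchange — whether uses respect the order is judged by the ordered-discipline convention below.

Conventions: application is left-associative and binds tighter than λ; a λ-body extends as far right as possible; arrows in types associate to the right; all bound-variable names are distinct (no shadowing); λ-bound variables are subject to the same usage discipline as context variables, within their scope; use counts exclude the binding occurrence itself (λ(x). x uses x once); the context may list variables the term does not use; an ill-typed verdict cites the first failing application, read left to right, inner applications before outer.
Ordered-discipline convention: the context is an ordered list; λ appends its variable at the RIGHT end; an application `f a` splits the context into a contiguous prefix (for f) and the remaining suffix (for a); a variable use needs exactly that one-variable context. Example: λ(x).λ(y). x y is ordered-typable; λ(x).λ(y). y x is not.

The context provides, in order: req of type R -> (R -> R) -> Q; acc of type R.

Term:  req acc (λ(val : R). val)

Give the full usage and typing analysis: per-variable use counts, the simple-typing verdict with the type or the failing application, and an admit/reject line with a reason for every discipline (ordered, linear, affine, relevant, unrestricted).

counts: req=1; acc=1; val (λ-bound)=1
use order (left to right): req, acc, val
typing: the term checks, with type Q
ordered ✓ (single-use (req, acc, val), ordered derivation ok)
linear ✓ (req, acc, val: one use apiece)
affine ✓ (req, acc, val: no repeats, contraction unneeded)
relevant ✓ (none of req, acc, val goes unused)
unrestricted ✓ (typability at Q is all that's needed)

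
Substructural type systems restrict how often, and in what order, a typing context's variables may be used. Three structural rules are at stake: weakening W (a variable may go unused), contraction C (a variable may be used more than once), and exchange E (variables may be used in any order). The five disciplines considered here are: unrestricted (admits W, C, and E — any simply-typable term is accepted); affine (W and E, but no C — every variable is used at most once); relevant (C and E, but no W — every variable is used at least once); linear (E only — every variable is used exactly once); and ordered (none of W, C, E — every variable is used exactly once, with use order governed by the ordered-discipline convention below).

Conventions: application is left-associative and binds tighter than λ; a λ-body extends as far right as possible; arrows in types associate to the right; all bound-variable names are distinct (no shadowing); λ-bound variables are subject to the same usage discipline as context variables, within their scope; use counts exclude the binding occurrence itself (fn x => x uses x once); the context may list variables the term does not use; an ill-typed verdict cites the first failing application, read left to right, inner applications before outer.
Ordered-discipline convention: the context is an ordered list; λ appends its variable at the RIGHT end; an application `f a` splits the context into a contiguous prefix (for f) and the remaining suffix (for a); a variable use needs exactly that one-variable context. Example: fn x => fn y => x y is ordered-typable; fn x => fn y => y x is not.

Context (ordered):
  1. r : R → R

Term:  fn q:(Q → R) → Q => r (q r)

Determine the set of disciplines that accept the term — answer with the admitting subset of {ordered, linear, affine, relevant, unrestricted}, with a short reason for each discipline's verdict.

admitted in: none
variable uses: r ×2, q [bound] ×1
left-to-right use order: r, q, r
typing: ill-typed: argument of type R → R where Q → R is required
ordered ✗ (the type mismatch rejects it)
linear ✗ (not simply typable)
affine ✗ (fails simple typing)
relevant ✗ (a type mismatch blocks all five)
unrestricted ✗ (the type mismatch rejects it)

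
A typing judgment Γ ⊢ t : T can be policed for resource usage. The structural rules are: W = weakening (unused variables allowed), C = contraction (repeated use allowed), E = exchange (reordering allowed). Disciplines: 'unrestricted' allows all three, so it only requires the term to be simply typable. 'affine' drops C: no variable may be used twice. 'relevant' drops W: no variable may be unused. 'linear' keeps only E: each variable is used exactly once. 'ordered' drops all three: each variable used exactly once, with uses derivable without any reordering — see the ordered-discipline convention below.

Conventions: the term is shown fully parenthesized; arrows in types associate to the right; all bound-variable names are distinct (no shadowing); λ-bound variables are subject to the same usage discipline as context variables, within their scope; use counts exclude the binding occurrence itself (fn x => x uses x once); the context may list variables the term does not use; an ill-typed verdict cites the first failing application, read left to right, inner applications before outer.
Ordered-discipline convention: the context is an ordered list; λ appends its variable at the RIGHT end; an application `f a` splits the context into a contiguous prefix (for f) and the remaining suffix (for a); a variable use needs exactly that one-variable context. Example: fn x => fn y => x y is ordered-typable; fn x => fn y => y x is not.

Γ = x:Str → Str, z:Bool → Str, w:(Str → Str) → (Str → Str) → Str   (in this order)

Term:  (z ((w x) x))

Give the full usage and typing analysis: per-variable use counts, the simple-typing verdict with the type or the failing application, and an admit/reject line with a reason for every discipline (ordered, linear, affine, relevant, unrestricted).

use counts: x: 2×; z: 1×; w: 1×
uses in reading order: z, w, x, x
typing: ill-typed: a function awaiting Bool gets Str
ordered ✗ (a type mismatch blocks all five)
linear ✗ (the type mismatch rejects it)
affine ✗ (not simply typable)
relevant ✗ (fails simple typing)
unrestricted ✗ (a type mismatch blocks all five)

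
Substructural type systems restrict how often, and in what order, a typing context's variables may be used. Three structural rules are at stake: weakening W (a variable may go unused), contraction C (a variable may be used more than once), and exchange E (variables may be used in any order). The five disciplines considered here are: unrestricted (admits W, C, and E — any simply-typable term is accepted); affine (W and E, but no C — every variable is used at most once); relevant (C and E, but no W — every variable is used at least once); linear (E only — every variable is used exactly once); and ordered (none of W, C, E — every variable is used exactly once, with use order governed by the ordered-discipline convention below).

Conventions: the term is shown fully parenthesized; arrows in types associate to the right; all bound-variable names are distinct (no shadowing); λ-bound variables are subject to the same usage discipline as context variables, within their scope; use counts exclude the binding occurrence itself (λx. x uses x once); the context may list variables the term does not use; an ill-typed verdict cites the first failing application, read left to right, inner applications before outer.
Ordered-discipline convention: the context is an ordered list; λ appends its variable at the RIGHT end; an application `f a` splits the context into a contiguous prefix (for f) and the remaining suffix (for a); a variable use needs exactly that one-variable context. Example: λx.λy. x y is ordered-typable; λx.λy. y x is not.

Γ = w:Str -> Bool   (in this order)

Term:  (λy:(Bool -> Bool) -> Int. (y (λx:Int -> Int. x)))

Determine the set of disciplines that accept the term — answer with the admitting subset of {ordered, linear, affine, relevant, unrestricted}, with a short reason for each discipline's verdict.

admitted in: none
variable uses: w: 0, y (λ-bound): 1, x (λ-bound): 1
order of uses: y, x
typing: ill-typed: an application expects Bool -> Bool but receives (Int -> Int) -> Int -> Int
ordered: ✗ — fails simple typing
linear: ✗ — a type mismatch blocks all five
affine: ✗ — the type mismatch rejects it
relevant: ✗ — not simply typable
unrestricted: ✗ — fails simple typing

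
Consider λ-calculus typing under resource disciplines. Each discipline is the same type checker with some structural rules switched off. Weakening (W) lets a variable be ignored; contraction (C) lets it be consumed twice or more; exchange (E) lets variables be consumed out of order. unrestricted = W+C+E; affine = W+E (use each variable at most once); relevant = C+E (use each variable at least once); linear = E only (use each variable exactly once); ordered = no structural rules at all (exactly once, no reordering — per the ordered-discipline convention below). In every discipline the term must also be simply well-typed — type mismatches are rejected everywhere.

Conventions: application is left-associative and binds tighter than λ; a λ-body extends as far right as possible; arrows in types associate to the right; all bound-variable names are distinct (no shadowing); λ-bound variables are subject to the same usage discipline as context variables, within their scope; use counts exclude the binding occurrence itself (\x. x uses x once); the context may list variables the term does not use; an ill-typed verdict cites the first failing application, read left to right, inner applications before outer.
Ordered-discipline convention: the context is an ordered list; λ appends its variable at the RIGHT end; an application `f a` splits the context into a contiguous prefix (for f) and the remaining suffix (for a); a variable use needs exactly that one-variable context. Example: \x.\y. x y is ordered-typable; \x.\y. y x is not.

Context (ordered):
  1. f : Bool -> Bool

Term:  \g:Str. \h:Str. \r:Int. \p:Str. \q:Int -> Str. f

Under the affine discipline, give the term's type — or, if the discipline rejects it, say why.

term : Str -> Str -> Int -> Str -> (Int -> Str) -> Bool -> Bool
variable uses: f ×1, g [bound] ×0, h [bound] ×0, r [bound] ×0, p [bound] ×0, q [bound] ×0
order of uses: f
typing: the term checks, with type Str -> Str -> Int -> Str -> (Int -> Str) -> Bool -> Bool
per-discipline verdicts: ordered ✗ | linear ✗ | affine ✓ | relevant ✗ | unrestricted ✓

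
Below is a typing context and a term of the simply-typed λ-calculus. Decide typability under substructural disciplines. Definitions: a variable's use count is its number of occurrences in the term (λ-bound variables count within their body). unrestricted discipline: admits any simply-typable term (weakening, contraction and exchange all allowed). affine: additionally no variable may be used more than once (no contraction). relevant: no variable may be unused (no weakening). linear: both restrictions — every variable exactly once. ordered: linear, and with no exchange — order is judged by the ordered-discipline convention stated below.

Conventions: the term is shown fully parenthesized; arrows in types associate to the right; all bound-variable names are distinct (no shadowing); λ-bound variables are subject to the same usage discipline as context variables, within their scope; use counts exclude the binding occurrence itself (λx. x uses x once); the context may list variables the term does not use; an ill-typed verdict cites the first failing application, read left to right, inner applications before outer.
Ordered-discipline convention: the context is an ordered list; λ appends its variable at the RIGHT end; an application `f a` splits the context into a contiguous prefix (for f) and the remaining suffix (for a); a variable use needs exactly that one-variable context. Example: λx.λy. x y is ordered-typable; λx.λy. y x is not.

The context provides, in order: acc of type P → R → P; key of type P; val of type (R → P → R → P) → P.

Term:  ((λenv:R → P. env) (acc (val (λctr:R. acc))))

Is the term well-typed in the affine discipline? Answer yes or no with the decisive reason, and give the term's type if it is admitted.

no — uses contraction: acc ×2
use counts: acc ×2, key ×0, val ×1, env (λ-bound) ×1, ctr (λ-bound) ×0
use order (left to right): env, acc, val, acc
typing: ✓ — R → P
all disciplines: ordered ✗, linear ✗, affine ✗, relevant ✗, unrestricted ✓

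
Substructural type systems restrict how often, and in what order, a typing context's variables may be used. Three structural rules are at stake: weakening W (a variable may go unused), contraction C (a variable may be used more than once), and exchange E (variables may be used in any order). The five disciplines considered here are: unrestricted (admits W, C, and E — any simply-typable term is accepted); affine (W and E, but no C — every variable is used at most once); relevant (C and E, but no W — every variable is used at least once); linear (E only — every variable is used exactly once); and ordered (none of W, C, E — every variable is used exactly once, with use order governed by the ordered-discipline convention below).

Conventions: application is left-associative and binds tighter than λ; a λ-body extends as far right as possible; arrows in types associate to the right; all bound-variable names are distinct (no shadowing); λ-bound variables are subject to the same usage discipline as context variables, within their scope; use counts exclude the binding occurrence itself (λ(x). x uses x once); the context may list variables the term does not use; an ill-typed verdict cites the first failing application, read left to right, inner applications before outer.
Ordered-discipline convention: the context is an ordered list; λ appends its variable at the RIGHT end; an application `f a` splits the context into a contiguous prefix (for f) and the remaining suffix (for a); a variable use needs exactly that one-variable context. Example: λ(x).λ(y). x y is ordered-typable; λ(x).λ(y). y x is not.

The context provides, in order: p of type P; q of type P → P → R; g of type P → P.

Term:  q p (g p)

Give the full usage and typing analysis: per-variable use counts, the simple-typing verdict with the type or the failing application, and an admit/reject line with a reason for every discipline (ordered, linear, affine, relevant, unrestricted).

counts: p: 2×; q: 1×; g: 1×
order of uses: q, p, g, p
typing: well-typed at R
ordered ✗ (needs contraction — p ×2)
linear ✗ (needs contraction — p ×2)
affine ✗ (needs contraction — p ×2)
relevant ✓ (every one of p, q, g appears)
unrestricted ✓ (simply typable at R; W, C, E all held)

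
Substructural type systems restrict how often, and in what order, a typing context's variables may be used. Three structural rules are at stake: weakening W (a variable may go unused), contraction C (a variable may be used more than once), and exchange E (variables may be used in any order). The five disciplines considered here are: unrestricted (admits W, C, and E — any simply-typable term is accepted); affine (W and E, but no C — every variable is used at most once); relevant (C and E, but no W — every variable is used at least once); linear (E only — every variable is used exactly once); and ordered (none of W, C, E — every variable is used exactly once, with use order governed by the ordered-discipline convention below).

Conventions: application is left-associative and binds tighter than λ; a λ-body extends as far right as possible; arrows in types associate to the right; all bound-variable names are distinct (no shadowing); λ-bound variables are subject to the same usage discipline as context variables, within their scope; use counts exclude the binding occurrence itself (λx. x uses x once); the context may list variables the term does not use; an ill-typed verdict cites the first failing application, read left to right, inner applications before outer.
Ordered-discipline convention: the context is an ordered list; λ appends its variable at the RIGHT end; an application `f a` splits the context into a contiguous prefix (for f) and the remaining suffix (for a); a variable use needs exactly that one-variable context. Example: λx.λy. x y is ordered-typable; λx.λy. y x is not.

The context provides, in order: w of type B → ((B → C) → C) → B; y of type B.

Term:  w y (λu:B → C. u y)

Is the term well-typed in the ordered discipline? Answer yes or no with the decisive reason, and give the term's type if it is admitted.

no — needs contraction — y ×2
variable uses: w ×1; y ×2; u [bound] ×1
left-to-right use order: w, y, u, y
typing: well-typed at B
across the five disciplines: ordered ✗ · linear ✗ · affine ✗ · relevant ✓ · unrestricted ✓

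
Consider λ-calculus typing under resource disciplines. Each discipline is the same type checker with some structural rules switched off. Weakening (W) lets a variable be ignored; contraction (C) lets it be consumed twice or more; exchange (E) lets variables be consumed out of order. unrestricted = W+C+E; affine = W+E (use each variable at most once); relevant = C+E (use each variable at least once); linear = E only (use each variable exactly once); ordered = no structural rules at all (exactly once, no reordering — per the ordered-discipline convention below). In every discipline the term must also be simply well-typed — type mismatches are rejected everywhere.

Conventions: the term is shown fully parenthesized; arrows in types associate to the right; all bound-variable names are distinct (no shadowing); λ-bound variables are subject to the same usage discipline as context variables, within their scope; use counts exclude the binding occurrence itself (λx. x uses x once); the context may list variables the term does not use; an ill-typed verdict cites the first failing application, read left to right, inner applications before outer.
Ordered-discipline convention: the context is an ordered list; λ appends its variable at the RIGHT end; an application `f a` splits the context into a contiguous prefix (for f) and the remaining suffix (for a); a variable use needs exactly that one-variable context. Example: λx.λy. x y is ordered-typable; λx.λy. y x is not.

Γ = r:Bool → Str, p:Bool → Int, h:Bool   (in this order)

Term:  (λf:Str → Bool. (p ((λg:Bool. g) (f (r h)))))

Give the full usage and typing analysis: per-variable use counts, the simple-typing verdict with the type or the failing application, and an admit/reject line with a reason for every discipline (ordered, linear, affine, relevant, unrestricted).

usage: r: 1, p: 1, h: 1, f (λ-bound): 1, g (λ-bound): 1
uses in reading order: p, g, f, r, h
typing: ✓ — (Str → Bool) → Int
ordered ✗ (no contiguous prefix/suffix split fits p, g, f, r, h)
linear ✓ (single use per variable (r, p, h, f, g))
affine ✓ (none of r, p, h, f, g used more than once)
relevant ✓ (at least one use each (r, p, h, f, g))
unrestricted ✓ (well-typed at (Str → Bool) → Int; no restrictions here)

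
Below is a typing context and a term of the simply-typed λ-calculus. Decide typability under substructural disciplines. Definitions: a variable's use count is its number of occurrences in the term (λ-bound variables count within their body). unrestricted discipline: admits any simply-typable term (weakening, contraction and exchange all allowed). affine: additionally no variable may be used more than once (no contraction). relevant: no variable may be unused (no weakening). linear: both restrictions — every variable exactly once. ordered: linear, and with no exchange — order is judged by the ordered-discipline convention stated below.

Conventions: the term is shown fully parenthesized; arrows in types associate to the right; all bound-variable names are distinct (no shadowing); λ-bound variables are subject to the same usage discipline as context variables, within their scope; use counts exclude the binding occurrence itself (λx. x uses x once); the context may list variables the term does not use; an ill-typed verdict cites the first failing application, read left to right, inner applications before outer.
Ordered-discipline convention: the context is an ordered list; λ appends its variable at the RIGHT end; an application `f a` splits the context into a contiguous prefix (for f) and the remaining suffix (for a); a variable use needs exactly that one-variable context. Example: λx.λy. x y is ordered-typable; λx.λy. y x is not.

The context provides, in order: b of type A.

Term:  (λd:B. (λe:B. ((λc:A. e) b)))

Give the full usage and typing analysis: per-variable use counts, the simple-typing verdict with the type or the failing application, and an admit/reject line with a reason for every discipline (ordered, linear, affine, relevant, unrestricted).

variable uses: b ×1; d (bound) ×0; e (bound) ×1; c (bound) ×0
uses in reading order: e, b
typing: the term checks, with type B → B → B
ordered: ✗, d, c never used (weakening)
linear: ✗, d, c never used (weakening)
affine: ✓, no duplicate uses among b, d, e, c
relevant: ✗, d, c never used (weakening)
unrestricted: ✓, typability at B → B → B is all that's needed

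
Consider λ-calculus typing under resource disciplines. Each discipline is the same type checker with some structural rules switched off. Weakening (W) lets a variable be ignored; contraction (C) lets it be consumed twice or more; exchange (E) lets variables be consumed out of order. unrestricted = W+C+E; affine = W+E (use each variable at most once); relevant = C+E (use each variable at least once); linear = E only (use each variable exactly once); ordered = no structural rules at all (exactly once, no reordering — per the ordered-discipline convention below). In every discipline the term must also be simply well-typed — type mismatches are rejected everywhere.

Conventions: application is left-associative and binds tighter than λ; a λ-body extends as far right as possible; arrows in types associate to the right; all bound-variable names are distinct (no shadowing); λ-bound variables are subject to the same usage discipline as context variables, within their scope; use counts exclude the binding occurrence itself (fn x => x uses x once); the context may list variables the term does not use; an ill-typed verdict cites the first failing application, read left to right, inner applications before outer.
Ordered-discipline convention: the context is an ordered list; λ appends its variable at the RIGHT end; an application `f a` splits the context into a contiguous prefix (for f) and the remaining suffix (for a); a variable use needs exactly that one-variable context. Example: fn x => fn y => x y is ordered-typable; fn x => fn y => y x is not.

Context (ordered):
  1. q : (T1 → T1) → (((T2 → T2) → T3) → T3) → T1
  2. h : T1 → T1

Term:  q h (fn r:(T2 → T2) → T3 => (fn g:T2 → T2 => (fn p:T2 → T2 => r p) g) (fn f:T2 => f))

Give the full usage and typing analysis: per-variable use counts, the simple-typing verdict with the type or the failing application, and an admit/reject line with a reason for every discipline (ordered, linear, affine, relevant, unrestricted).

use counts: q: 1, h: 1, r [bound]: 1, g [bound]: 1, p [bound]: 1, f [bound]: 1
uses in reading order: q, h, r, p, g, f
typing: well-typed — term : T1
ordered ✓ (q, h, r, g, p, f once each; derivable with no W/C/E)
linear ✓ (q, h, r, g, p, f: one use apiece)
affine ✓ (q, h, r, g, p, f: no repeats, contraction unneeded)
relevant ✓ (none of q, h, r, g, p, f goes unused)
unrestricted ✓ (type-checks (T1) and nothing is barred)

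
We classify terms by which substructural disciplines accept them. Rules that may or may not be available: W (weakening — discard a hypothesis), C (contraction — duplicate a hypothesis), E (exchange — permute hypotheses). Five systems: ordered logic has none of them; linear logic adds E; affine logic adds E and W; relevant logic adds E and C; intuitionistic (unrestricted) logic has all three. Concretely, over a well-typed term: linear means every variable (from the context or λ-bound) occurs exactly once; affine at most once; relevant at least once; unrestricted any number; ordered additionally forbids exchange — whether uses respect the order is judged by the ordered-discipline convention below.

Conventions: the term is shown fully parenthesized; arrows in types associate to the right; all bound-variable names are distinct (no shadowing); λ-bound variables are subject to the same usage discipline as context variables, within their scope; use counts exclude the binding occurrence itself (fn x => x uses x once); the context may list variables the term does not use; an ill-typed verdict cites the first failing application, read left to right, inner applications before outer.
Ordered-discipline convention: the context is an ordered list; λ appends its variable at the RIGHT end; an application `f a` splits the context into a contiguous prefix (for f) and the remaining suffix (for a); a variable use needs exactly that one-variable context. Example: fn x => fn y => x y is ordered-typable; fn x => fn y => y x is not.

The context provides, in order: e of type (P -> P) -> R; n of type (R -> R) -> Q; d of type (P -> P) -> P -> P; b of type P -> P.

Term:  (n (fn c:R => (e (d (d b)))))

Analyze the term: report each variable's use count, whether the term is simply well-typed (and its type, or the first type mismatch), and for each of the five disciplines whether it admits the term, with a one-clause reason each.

use counts: e: 1×; n: 1×; d: 2×; b: 1×; c (λ-bound): 0×
left-to-right use order: n, e, d, d, b
typing: ✓ — Q
ordered: ✗ — uses contraction: d ×2; c left unused
linear: ✗ — uses contraction: d ×2; c left unused
affine: ✗ — uses contraction: d ×2
relevant: ✗ — c left unused
unrestricted: ✓ — typability at Q is all that's needed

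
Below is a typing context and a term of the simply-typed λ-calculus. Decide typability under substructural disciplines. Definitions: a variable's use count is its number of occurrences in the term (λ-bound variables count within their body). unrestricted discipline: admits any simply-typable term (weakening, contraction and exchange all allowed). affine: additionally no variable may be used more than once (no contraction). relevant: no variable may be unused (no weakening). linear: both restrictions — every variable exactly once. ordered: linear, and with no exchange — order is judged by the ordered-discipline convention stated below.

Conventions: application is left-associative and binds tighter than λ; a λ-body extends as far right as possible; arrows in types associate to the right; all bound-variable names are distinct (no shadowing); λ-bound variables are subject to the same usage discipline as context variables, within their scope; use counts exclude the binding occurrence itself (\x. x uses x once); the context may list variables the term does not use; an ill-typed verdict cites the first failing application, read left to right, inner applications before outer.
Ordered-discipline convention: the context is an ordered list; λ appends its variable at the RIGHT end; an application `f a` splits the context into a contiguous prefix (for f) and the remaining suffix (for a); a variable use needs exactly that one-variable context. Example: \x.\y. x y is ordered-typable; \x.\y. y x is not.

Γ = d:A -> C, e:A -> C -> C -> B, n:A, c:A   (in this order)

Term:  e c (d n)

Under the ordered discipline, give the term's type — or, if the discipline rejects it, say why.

not well-typed under ordered — no contiguous prefix/suffix split fits e, c, d, n
use counts: d: 1, e: 1, n: 1, c: 1
order of uses: e, c, d, n
typing: well-typed at C -> B
all disciplines: ordered ✗, linear ✓, affine ✓, relevant ✓, unrestricted ✓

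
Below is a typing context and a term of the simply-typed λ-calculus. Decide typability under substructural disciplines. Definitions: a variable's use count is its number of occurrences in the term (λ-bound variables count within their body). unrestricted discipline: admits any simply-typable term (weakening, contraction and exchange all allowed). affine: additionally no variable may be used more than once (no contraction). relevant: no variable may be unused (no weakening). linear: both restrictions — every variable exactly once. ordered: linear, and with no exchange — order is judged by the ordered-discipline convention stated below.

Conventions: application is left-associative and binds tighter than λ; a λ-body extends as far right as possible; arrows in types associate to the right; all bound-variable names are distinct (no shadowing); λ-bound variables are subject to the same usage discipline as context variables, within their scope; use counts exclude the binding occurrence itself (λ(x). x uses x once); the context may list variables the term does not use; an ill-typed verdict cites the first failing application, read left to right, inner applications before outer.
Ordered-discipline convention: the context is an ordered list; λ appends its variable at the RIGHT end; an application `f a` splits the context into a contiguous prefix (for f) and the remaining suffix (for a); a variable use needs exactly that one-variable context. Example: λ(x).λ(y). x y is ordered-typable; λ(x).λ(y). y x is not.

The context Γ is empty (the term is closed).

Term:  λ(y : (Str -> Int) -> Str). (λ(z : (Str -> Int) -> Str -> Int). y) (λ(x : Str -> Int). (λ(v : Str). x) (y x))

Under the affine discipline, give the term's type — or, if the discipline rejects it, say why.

not well-typed under affine — uses contraction: y ×2, x ×2
counts: y (bound): 2×; z (bound): 0×; x (bound): 2×; v (bound): 0×
use order (left to right): y, x, y, x
typing: ✓ — ((Str -> Int) -> Str) -> (Str -> Int) -> Str
all disciplines: ordered ✗ | linear ✗ | affine ✗ | relevant ✗ | unrestricted ✓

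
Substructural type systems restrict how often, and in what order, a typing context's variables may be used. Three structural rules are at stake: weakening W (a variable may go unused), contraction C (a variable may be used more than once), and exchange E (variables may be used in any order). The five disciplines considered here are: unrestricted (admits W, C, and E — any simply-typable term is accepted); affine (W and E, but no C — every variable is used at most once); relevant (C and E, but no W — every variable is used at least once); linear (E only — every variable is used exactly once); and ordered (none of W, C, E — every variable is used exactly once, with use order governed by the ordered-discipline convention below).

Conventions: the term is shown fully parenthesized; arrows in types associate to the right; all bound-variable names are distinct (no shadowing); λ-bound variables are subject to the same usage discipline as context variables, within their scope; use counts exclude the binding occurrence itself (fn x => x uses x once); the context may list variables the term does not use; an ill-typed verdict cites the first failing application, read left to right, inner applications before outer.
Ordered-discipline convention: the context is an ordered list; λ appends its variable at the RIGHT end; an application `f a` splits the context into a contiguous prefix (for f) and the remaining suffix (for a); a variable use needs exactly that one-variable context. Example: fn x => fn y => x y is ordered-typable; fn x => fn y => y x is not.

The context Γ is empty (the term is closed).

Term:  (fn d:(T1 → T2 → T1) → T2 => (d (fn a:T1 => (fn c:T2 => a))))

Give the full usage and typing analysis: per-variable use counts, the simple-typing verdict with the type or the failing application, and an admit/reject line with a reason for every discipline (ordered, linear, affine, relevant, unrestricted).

use counts: d [bound]=1; a [bound]=1; c [bound]=0
uses in reading order: d, a
typing: well-typed at ((T1 → T2 → T1) → T2) → T2
ordered: ✗, c left unused
linear: ✗, c left unused
affine: ✓, no duplicate uses among d, a, c
relevant: ✗, c left unused
unrestricted: ✓, typability at ((T1 → T2 → T1) → T2) → T2 is all that's needed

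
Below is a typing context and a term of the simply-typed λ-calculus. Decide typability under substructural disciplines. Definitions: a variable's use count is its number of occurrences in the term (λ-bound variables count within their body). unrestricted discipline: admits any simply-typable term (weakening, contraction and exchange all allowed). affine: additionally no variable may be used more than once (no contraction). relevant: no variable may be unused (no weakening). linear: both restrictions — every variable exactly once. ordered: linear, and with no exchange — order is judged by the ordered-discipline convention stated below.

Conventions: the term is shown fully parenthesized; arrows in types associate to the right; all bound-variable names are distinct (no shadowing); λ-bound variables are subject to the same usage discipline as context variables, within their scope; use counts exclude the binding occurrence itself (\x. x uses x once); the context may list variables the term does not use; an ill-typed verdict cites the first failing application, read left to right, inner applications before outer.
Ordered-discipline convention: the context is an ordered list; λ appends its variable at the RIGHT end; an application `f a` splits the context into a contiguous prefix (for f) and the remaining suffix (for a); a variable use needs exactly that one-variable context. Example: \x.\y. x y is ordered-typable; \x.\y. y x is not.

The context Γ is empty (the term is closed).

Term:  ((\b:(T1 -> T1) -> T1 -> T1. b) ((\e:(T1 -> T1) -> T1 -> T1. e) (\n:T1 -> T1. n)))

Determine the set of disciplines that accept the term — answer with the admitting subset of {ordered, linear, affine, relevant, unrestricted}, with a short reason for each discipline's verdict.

admitted by: ordered, linear, affine, relevant, unrestricted
variable uses: b (bound): 1; e (bound): 1; n (bound): 1
uses in reading order: b, e, n
typing: well-typed at (T1 -> T1) -> T1 -> T1
ordered: ✓ — one use each (b, e, n); ordered split holds
linear: ✓ — b, e, n: one use apiece
affine: ✓ — none of b, e, n used more than once
relevant: ✓ — every one of b, e, n appears
unrestricted: ✓ — well-typed at (T1 -> T1) -> T1 -> T1; no restrictions here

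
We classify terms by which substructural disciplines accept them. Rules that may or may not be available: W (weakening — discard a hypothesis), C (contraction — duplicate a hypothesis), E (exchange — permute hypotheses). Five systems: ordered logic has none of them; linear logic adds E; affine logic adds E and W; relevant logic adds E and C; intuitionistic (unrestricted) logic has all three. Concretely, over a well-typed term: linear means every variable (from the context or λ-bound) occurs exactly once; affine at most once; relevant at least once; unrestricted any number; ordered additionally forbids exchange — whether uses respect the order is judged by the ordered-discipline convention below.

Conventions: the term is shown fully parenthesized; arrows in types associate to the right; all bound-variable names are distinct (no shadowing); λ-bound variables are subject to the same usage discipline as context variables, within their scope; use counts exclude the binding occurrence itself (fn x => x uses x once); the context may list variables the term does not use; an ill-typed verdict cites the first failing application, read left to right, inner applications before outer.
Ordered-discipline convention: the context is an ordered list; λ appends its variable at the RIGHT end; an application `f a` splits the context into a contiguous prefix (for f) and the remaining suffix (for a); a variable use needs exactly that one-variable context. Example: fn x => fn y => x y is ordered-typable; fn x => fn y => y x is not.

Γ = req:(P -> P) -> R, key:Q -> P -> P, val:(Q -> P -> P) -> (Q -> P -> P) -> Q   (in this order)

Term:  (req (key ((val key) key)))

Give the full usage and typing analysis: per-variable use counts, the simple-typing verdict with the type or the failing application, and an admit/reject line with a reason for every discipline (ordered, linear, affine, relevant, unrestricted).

usage: req ×1, key ×3, val ×1
use order (left to right): req, key, val, key, key
typing: well-typed at R
ordered: ✗, uses contraction: key ×3
linear: ✗, uses contraction: key ×3
affine: ✗, uses contraction: key ×3
relevant: ✓, req, key, val: all used, weakening unneeded
unrestricted: ✓, well-typed at R; no restrictions here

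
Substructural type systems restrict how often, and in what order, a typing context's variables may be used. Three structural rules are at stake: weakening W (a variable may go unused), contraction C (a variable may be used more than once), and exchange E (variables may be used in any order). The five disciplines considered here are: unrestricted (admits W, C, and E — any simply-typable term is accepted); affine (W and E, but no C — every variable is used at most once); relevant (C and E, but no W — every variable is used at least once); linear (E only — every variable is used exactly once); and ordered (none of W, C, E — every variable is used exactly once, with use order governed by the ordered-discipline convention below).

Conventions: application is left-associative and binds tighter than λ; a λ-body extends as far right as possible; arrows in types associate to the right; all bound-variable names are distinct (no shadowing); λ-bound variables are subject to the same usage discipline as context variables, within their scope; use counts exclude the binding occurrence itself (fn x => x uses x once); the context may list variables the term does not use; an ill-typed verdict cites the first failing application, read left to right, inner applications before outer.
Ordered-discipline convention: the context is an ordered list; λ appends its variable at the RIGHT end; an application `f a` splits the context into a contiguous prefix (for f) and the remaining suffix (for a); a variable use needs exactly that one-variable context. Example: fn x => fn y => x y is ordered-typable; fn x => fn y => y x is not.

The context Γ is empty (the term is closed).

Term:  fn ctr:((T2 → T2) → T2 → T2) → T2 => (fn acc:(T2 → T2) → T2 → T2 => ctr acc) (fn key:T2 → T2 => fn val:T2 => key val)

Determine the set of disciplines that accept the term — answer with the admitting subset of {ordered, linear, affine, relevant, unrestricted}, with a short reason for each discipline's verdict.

admitting disciplines: ordered, linear, affine, relevant, unrestricted
usage: ctr [bound]: 1, acc [bound]: 1, key [bound]: 1, val [bound]: 1
use order (left to right): ctr, acc, key, val
typing: the term checks, with type (((T2 → T2) → T2 → T2) → T2) → T2
ordered ✓ (single-use (ctr, acc, key, val), ordered derivation ok)
linear ✓ (single use per variable (ctr, acc, key, val))
affine ✓ (none of ctr, acc, key, val used more than once)
relevant ✓ (at least one use each (ctr, acc, key, val))
unrestricted ✓ (simply typable at (((T2 → T2) → T2 → T2) → T2) → T2; W, C, E all held)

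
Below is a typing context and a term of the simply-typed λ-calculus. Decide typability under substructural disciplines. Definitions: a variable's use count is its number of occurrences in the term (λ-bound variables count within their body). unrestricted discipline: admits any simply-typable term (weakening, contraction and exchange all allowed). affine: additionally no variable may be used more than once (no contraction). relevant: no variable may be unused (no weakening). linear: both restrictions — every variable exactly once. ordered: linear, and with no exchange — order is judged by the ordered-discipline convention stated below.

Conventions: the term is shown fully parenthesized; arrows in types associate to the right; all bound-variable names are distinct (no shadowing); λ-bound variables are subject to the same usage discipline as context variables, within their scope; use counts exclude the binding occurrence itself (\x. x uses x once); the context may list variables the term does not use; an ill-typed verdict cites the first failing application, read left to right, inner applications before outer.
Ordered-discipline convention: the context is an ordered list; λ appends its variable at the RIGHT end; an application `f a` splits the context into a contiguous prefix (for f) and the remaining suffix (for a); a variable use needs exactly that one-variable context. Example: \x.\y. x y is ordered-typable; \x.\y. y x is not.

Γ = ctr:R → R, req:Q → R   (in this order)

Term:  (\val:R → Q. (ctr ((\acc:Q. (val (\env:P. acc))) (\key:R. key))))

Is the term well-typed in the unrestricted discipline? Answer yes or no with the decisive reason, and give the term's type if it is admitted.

no — a type mismatch blocks all five
use counts: ctr ×1; req ×0; val (λ-bound) ×1; acc (λ-bound) ×1; env (λ-bound) ×0; key (λ-bound) ×1
order of uses: ctr, val, acc, key
typing: ill-typed: an application expects R but receives P → Q
summary: ordered ✗, linear ✗, affine ✗, relevant ✗, unrestricted ✗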